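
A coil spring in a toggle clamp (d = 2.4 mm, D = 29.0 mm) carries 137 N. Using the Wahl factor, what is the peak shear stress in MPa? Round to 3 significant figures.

Spring index C = D/d = 29.0/2.4 = 12.0833
K_W = (4C−1)/(4C−4) + 0.615/C = 47.333/44.333 + 0.0509 = 1.1186
τ₀ = 8FD/(πd³) = 8·137·29.0/(π·2.4³) = 31784/43.429 = 731.85 MPa
τ_max = K·τ₀ = 1.1186 × 731.85 = 818.63 MPa

819 MPa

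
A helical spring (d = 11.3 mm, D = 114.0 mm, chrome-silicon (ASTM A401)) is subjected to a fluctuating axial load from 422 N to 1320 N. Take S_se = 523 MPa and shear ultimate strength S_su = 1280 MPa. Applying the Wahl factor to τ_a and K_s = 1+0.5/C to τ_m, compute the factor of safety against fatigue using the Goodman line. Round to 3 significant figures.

2.93

C = D/d = 114.0/11.3 = 10.0885; K_W = (4C−1)/(4C−4)+0.615/C = 1.1435; K_s = 1+0.5/C = 1.0496
F_a = (F_max−F_min)/2 = 449 N; F_m = (F_max+F_min)/2 = 871 N
τ_a = K_W·8F_aD/(πd³) = 1.1435 × 90.335 = 103.3 MPa
τ_m = K_s·8F_mD/(πd³) = 1.0496 × 175.24 = 183.92 MPa
Goodman: 1/n_f = τ_a/S_se + τ_m/S_su = 103.3/523 + 183.92/1280 = 0.19751 + 0.14369 = 0.3412
n_f = 1/0.3412 = 2.931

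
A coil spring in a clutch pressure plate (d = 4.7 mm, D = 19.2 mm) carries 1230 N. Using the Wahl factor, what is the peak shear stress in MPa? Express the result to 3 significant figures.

807 MPa

Spring index C = D/d = 19.2/4.7 = 4.0851
K_W = (4C−1)/(4C−4) + 0.615/C = 15.340/12.340 + 0.1505 = 1.3937
τ₀ = 8FD/(πd³) = 8·1230·19.2/(π·4.7³) = 188928/326.17 = 579.23 MPa
τ_max = K·τ₀ = 1.3937 × 579.23 = 807.25 MPa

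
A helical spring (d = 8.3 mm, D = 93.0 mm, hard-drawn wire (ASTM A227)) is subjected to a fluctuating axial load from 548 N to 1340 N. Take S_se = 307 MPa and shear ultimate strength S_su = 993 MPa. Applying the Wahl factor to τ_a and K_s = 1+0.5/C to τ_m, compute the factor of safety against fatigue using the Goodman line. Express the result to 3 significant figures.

C = D/d = 93.0/8.3 = 11.2048; K_W = (4C−1)/(4C−4)+0.615/C = 1.1284; K_s = 1+0.5/C = 1.0446
F_a = (F_max−F_min)/2 = 396 N; F_m = (F_max+F_min)/2 = 944 N
τ_a = K_W·8F_aD/(πd³) = 1.1284 × 164.02 = 185.07 MPa
τ_m = K_s·8F_mD/(πd³) = 1.0446 × 390.99 = 408.43 MPa
Goodman: 1/n_f = τ_a/S_se + τ_m/S_su = 185.07/307 + 408.43/993 = 0.60284 + 0.41131 = 1.0142
n_f = 1/1.0142 = 0.986

0.986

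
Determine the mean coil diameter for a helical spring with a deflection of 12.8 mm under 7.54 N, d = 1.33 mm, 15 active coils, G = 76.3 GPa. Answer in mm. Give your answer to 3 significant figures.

Required rate k = F/δ = 7.54/12.8 = 0.58906 N/mm
D = (Gd⁴/(8N_a·k))^(1/3) = (76.3×10³·1.33⁴/(8·15·0.58906))^(1/3)
  = (3377.45)^(1/3) = 15.0036 mm

15.0 mm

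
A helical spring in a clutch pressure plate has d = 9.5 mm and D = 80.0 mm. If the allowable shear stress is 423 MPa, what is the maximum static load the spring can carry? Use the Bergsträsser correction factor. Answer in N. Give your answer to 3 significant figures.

1530 N

C = D/d = 80.0/9.5 = 8.4211
K_B = (4C+2)/(4C−3) = 35.684/30.684 = 1.1630
τ_max = K·8FD/(πd³) → F_max = τ_allow·πd³/(8DK)
F_max = 423·π·9.5³/(8·80.0·1.1630) = 1.1394e+06/744.29 = 1530.8 N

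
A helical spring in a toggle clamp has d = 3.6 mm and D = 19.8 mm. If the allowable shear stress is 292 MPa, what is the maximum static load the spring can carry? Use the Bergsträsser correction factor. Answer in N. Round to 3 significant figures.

C = D/d = 19.8/3.6 = 5.5000
K_B = (4C+2)/(4C−3) = 24.000/19.000 = 1.2632
τ_max = K·8FD/(πd³) → F_max = τ_allow·πd³/(8DK)
F_max = 292·π·3.6³/(8·19.8·1.2632) = 42800/200.08 = 213.91 N

214 N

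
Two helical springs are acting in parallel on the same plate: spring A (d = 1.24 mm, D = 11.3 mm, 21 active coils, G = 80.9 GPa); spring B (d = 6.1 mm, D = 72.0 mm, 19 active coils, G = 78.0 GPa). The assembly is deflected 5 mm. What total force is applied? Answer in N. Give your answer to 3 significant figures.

13.5 N

k_A = Gd⁴/(8D³N_a) = (80.9×10³)(1.24⁴)/(8·11.3³·21) = 0.78902 N/mm
k_B = Gd⁴/(8D³N_a) = (78.0×10³)(6.1⁴)/(8·72.0³·19) = 1.9036 N/mm
Parallel: k_eq = 0.78902 + 1.9036 = 2.6926 N/mm
F = k_eq·δ = 2.6926·5 = 13.463 N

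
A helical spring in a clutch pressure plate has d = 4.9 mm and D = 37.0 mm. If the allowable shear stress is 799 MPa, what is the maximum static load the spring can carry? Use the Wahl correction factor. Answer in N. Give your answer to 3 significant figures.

C = D/d = 37.0/4.9 = 7.5510
K_W = (4C−1)/(4C−4) + 0.615/C = 29.204/26.204 + 0.0814 = 1.1959
τ_max = K·8FD/(πd³) → F_max = τ_allow·πd³/(8DK)
F_max = 799·π·4.9³/(8·37.0·1.1959) = 2.9531e+05/354 = 834.23 N

834 N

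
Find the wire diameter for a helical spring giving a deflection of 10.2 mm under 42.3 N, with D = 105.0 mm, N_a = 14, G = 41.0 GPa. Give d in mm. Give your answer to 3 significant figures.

Required rate k = F/δ = 42.3/10.2 = 4.1471 N/mm
d = (8D³N_a·k / G)^(1/4) = (8·105.0³·14·4.1471 / (41.0×10³))^0.25
  = (13114)^0.25 = 10.7013 mm

10.7 mm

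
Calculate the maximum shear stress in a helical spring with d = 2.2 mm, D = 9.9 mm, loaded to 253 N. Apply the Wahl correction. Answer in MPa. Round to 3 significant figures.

809 MPa

Spring index C = D/d = 9.9/2.2 = 4.5000
K_W = (4C−1)/(4C−4) + 0.615/C = 17.000/14.000 + 0.1367 = 1.3510
τ₀ = 8FD/(πd³) = 8·253·9.9/(π·2.2³) = 20037.6/33.452 = 599 MPa
τ_max = K·τ₀ = 1.3510 × 599 = 809.22 MPa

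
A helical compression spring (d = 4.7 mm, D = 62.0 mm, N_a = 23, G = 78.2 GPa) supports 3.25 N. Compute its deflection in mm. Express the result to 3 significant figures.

k = Gd⁴/(8D³N_a) = (78.2×10³)(4.7⁴)/(8·62.0³·23) = 0.87017 N/mm
δ = F/k = 3.25 / 0.87017 = 3.7349 mm

3.73 mm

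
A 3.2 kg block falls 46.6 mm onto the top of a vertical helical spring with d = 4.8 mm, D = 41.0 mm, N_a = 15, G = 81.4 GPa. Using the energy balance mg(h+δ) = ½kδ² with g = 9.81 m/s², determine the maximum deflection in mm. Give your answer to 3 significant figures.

k = Gd⁴/(8D³N_a) = (81.4×10³)(4.8⁴)/(8·41.0³·15) = 5.2246 N/mm
W = mg = 3.2 × 9.81 = 31.392 N
½kδ² − Wδ − Wh = 0 → δ = (W + √(W² + 2kWh))/k
δ = (31.392 + √(985.46 + 15285.9))/5.2246 = (31.392 + 127.56)/5.2246 = 30.423 mm

30.4 mm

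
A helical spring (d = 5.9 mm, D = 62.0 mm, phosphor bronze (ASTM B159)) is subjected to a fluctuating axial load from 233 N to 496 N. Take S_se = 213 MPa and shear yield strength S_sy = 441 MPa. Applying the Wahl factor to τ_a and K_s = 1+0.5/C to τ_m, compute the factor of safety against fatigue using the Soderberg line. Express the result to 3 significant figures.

C = D/d = 62.0/5.9 = 10.5085; K_W = (4C−1)/(4C−4)+0.615/C = 1.1374; K_s = 1+0.5/C = 1.0476
F_a = (F_max−F_min)/2 = 131.5 N; F_m = (F_max+F_min)/2 = 364.5 N
τ_a = K_W·8F_aD/(πd³) = 1.1374 × 101.09 = 114.98 MPa
τ_m = K_s·8F_mD/(πd³) = 1.0476 × 280.2 = 293.54 MPa
Soderberg: 1/n_f = τ_a/S_se + τ_m/S_sy = 114.98/213 + 293.54/441 = 0.53980 + 0.66561 = 1.2054
n_f = 1/1.2054 = 0.8296

0.830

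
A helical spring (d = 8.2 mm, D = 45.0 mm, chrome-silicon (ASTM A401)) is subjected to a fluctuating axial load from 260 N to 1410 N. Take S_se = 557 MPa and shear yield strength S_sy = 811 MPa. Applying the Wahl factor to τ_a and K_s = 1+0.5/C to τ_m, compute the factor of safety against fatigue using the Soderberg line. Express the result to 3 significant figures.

C = D/d = 45.0/8.2 = 5.4878; K_W = (4C−1)/(4C−4)+0.615/C = 1.2792; K_s = 1+0.5/C = 1.0911
F_a = (F_max−F_min)/2 = 575 N; F_m = (F_max+F_min)/2 = 835 N
τ_a = K_W·8F_aD/(πd³) = 1.2792 × 119.5 = 152.87 MPa
τ_m = K_s·8F_mD/(πd³) = 1.0911 × 173.54 = 189.35 MPa
Soderberg: 1/n_f = τ_a/S_se + τ_m/S_sy = 152.87/557 + 189.35/811 = 0.27445 + 0.23348 = 0.50792
n_f = 1/0.50792 = 1.969

1.97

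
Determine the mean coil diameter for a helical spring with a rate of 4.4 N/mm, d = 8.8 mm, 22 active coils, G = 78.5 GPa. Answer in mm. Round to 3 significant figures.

D = (Gd⁴/(8N_a·k))^(1/3) = (78.5×10³·8.8⁴/(8·22·4.4))^(1/3)
  = (607904)^(1/3) = 84.7120 mm

84.7 mm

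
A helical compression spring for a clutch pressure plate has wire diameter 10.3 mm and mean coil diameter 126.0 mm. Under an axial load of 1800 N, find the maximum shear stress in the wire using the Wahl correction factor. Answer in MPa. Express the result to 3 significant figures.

Spring index C = D/d = 126.0/10.3 = 12.2330
K_W = (4C−1)/(4C−4) + 0.615/C = 47.932/44.932 + 0.0503 = 1.1170
τ₀ = 8FD/(πd³) = 8·1800·126.0/(π·10.3³) = 1.8144e+06/3432.9 = 528.53 MPa
τ_max = K·τ₀ = 1.1170 × 528.53 = 590.39 MPa

590 MPa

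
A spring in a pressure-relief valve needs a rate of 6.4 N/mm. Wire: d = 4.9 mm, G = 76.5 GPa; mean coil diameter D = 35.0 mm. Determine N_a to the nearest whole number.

20

N_a = Gd⁴/(8D³k) = (76.5×10³ × 4.9⁴)/(8 × 35.0³ × 6.4)
    = 4.41007e+07 / 2.1952e+06 = 20.09 → 20 coils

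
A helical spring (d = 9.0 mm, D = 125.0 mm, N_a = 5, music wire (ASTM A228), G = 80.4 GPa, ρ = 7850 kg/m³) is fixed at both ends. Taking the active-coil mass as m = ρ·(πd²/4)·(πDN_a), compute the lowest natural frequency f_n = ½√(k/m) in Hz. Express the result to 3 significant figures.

k = Gd⁴/(8D³N_a) = (80.4×10³)(9.0⁴)/(8·125.0³·5) = 6.7521 N/mm = 6752.1 N/m
Wire length L = πDN_a = π·125.0·5 = 1963.5 mm
m = ρ·(πd²/4)·L = 7850 × 63.617×10⁻⁶ m² × 1.9635 m = 0.98056 kg
f_n = ½√(k/m) = 0.5·√(6752.1/0.98056) = 0.5·√(6885.9) = 41.491 Hz

41.5 Hz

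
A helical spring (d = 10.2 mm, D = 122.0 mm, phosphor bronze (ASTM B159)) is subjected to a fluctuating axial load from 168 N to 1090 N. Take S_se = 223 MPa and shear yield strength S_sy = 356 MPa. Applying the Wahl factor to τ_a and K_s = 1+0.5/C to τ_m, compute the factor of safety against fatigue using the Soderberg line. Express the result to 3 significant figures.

C = D/d = 122.0/10.2 = 11.9608; K_W = (4C−1)/(4C−4)+0.615/C = 1.1198; K_s = 1+0.5/C = 1.0418
F_a = (F_max−F_min)/2 = 461 N; F_m = (F_max+F_min)/2 = 629 N
τ_a = K_W·8F_aD/(πd³) = 1.1198 × 134.96 = 151.13 MPa
τ_m = K_s·8F_mD/(πd³) = 1.0418 × 184.14 = 191.84 MPa
Soderberg: 1/n_f = τ_a/S_se + τ_m/S_sy = 151.13/223 + 191.84/356 = 0.67772 + 0.53887 = 1.2166
n_f = 1/1.2166 = 0.822

0.822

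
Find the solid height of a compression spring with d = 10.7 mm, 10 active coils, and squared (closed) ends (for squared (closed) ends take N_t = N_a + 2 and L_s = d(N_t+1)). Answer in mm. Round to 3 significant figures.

squared (closed) ends: N_t = N_a + 2 = 10 + 2 = 12
L_s = d·(N_t+1) = 10.7 × 13 = 139.1 mm

139 mm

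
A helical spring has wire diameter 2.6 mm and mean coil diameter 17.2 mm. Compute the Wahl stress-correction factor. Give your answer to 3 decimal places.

1.227

C = D/d = 17.2/2.6 = 6.6154
K_W = (4C−1)/(4C−4) + 0.615/C = 25.462/22.462 + 0.0930 = 1.2265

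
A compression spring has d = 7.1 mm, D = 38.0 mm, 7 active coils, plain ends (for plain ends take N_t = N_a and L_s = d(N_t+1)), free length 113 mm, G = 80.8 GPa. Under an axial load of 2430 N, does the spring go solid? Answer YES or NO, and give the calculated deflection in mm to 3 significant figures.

NO, δ = 36.4 mm

k = Gd⁴/(8D³N_a) = (80.8×10³)(7.1⁴)/(8·38.0³·7) = 66.82 N/mm
N_t = 7; L_s = 7.1·8 = 56.8 mm; δ_solid = L₀ − L_s = 113 − 56.8 = 56.2 mm
δ = F/k = 2430/66.82 = 36.366 mm
δ < δ_solid → spring does not go solid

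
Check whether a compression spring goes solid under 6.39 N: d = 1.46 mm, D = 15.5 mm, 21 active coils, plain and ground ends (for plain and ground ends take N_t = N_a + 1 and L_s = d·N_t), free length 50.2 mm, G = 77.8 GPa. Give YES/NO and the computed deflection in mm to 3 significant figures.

k = Gd⁴/(8D³N_a) = (77.8×10³)(1.46⁴)/(8·15.5³·21) = 0.56505 N/mm
N_t = 22; L_s = 1.46·22 = 32.12 mm; δ_solid = L₀ − L_s = 50.2 − 32.12 = 18.08 mm
δ = F/k = 6.39/0.56505 = 11.309 mm
δ < δ_solid → spring does not go solid

NO, δ = 11.3 mm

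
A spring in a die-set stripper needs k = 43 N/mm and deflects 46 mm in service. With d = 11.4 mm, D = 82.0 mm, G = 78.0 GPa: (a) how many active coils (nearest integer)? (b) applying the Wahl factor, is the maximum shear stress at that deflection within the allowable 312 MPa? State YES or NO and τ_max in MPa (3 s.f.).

N_a = Gd⁴/(8D³k) = (78.0×10³)(11.4⁴)/(8·82.0³·43) = 6.946 → N_a = 7
Actual rate k = Gd⁴/(8D³·7) = 42.666 N/mm
Working load F = kδ = 42.666·46 = 1962.6 N
C = 82.0/11.4 = 7.1930; K_W = (4C−1)/(4C−4)+0.615/C = 1.2066
τ_max = K_W·8FD/(πd³) = 1.2066·276.62 = 333.77 MPa
τ_max > 312 MPa → exceeds allowable

(a) 7 coils; (b) NO, τ_max = 334 MPa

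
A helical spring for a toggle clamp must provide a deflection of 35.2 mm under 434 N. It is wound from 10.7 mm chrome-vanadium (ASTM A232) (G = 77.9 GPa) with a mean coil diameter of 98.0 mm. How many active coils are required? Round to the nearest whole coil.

Required rate k = F/δ = 434/35.2 = 12.33 N/mm
N_a = Gd⁴/(8D³k) = (77.9×10³ × 10.7⁴)/(8 × 98.0³ × 12.33)
    = 1.02111e+09 / 9.28358e+07 = 11 → 11 coils

11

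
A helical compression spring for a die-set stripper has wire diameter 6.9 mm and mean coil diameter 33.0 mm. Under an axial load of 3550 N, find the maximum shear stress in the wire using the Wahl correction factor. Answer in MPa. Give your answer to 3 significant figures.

Spring index C = D/d = 33.0/6.9 = 4.7826
K_W = (4C−1)/(4C−4) + 0.615/C = 18.130/15.130 + 0.1286 = 1.3269
τ₀ = 8FD/(πd³) = 8·3550·33.0/(π·6.9³) = 937200/1032 = 908.1 MPa
τ_max = K·τ₀ = 1.3269 × 908.1 = 1204.9 MPa

1200 MPa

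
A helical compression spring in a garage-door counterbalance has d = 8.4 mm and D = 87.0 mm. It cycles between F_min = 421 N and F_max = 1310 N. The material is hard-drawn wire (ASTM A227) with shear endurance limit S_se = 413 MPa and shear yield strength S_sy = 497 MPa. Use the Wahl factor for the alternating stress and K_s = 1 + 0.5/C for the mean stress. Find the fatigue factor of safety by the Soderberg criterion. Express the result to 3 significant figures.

C = D/d = 87.0/8.4 = 10.3571; K_W = (4C−1)/(4C−4)+0.615/C = 1.1395; K_s = 1+0.5/C = 1.0483
F_a = (F_max−F_min)/2 = 444.5 N; F_m = (F_max+F_min)/2 = 865.5 N
τ_a = K_W·8F_aD/(πd³) = 1.1395 × 166.15 = 189.33 MPa
τ_m = K_s·8F_mD/(πd³) = 1.0483 × 323.51 = 339.13 MPa
Soderberg: 1/n_f = τ_a/S_se + τ_m/S_sy = 189.33/413 + 339.13/497 = 0.45843 + 0.68235 = 1.1408
n_f = 1/1.1408 = 0.8766

0.877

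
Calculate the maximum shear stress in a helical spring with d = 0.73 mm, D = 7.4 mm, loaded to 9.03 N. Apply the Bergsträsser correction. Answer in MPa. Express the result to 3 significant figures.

496 MPa

Spring index C = D/d = 7.4/0.73 = 10.1370
K_B = (4C+2)/(4C−3) = 42.548/37.548 = 1.1332
τ₀ = 8FD/(πd³) = 8·9.03·7.4/(π·0.73³) = 534.576/1.2221 = 437.41 MPa
τ_max = K·τ₀ = 1.1332 × 437.41 = 495.66 MPa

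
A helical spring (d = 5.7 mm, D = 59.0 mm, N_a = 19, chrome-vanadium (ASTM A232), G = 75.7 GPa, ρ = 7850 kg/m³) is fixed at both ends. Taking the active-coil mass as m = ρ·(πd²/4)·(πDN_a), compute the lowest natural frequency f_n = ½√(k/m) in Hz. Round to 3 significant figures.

30.1 Hz

k = Gd⁴/(8D³N_a) = (75.7×10³)(5.7⁴)/(8·59.0³·19) = 2.5597 N/mm = 2559.7 N/m
Wire length L = πDN_a = π·59.0·19 = 3521.7 mm
m = ρ·(πd²/4)·L = 7850 × 25.518×10⁻⁶ m² × 3.5217 m = 0.70545 kg
f_n = ½√(k/m) = 0.5·√(2559.7/0.70545) = 0.5·√(3628.5) = 30.119 Hz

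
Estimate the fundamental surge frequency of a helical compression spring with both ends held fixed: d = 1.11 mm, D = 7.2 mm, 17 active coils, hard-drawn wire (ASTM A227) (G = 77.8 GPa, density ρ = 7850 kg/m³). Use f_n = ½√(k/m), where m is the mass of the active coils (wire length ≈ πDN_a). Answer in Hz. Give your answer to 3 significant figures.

k = Gd⁴/(8D³N_a) = (77.8×10³)(1.11⁴)/(8·7.2³·17) = 2.3267 N/mm = 2326.7 N/m
Wire length L = πDN_a = π·7.2·17 = 384.53 mm
m = ρ·(πd²/4)·L = 7850 × 0.96769×10⁻⁶ m² × 0.38453 m = 0.002921 kg
f_n = ½√(k/m) = 0.5·√(2326.7/0.002921) = 0.5·√(7.9652e+05) = 446.24 Hz

446 Hz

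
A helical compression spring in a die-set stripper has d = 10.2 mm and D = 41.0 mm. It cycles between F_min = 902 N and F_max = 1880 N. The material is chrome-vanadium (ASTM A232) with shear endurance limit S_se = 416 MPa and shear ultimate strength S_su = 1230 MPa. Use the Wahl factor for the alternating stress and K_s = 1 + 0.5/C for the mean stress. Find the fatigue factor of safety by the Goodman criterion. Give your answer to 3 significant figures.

C = D/d = 41.0/10.2 = 4.0196; K_W = (4C−1)/(4C−4)+0.615/C = 1.4014; K_s = 1+0.5/C = 1.1244
F_a = (F_max−F_min)/2 = 489 N; F_m = (F_max+F_min)/2 = 1391 N
τ_a = K_W·8F_aD/(πd³) = 1.4014 × 48.11 = 67.42 MPa
τ_m = K_s·8F_mD/(πd³) = 1.1244 × 136.85 = 153.87 MPa
Goodman: 1/n_f = τ_a/S_se + τ_m/S_su = 67.42/416 + 153.87/1230 = 0.16207 + 0.12510 = 0.28717
n_f = 1/0.28717 = 3.482

3.48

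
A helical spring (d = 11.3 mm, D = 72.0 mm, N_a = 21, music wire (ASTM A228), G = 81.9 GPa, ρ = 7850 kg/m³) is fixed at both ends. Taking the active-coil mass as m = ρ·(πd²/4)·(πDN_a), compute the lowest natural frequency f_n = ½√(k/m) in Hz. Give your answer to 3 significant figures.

37.7 Hz

k = Gd⁴/(8D³N_a) = (81.9×10³)(11.3⁴)/(8·72.0³·21) = 21.296 N/mm = 21296 N/m
Wire length L = πDN_a = π·72.0·21 = 4750.1 mm
m = ρ·(πd²/4)·L = 7850 × 100.29×10⁻⁶ m² × 4.7501 m = 3.7395 kg
f_n = ½√(k/m) = 0.5·√(21296/3.7395) = 0.5·√(5694.7) = 37.732 Hz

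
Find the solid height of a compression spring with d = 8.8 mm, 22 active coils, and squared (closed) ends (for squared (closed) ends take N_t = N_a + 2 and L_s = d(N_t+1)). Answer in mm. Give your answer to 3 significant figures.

220 mm

squared (closed) ends: N_t = N_a + 2 = 22 + 2 = 24
L_s = d·(N_t+1) = 8.8 × 25 = 220 mm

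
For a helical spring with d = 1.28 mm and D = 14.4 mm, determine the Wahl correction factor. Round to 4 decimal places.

1.1278

C = D/d = 14.4/1.28 = 11.2500
K_W = (4C−1)/(4C−4) + 0.615/C = 44.000/41.000 + 0.0547 = 1.1278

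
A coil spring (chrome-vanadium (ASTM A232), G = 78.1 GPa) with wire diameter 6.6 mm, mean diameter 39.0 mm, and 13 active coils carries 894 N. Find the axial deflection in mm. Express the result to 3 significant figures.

k = Gd⁴/(8D³N_a) = (78.1×10³)(6.6⁴)/(8·39.0³·13) = 24.021 N/mm
δ = F/k = 894 / 24.021 = 37.217 mm

37.2 mm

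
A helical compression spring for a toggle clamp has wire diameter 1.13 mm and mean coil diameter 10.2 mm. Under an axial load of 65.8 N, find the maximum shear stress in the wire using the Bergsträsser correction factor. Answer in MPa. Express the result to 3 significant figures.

Spring index C = D/d = 10.2/1.13 = 9.0265
K_B = (4C+2)/(4C−3) = 38.106/33.106 = 1.1510
τ₀ = 8FD/(πd³) = 8·65.8·10.2/(π·1.13³) = 5369.28/4.533 = 1184.5 MPa
τ_max = K·τ₀ = 1.1510 × 1184.5 = 1363.4 MPa

1360 MPa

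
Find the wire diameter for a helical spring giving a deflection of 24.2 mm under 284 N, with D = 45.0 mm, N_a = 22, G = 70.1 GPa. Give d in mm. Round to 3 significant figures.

7.20 mm

Required rate k = F/δ = 284/24.2 = 11.736 N/mm
d = (8D³N_a·k / G)^(1/4) = (8·45.0³·22·11.736 / (70.1×10³))^0.25
  = (2684.9)^0.25 = 7.1984 mm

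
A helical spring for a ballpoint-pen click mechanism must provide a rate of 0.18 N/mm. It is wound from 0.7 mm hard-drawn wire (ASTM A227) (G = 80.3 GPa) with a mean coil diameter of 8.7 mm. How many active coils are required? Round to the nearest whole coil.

20

N_a = Gd⁴/(8D³k) = (80.3×10³ × 0.7⁴)/(8 × 8.7³ × 0.18)
    = 19280 / 948.244 = 20.33 → 20 coils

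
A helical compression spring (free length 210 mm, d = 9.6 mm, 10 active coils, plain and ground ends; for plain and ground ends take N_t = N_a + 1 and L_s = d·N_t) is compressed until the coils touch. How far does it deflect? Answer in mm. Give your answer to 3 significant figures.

N_t = 11; L_s = 9.6·11 = 105.6 mm
δ_solid = L₀ − L_s = 210 − 105.6 = 104.4 mm

104 mm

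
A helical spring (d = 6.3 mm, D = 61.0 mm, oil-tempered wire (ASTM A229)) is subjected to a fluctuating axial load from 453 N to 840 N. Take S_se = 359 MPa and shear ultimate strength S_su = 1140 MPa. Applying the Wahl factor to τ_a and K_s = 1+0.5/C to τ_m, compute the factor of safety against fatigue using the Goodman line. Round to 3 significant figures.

C = D/d = 61.0/6.3 = 9.6825; K_W = (4C−1)/(4C−4)+0.615/C = 1.1499; K_s = 1+0.5/C = 1.0516
F_a = (F_max−F_min)/2 = 193.5 N; F_m = (F_max+F_min)/2 = 646.5 N
τ_a = K_W·8F_aD/(πd³) = 1.1499 × 120.21 = 138.23 MPa
τ_m = K_s·8F_mD/(πd³) = 1.0516 × 401.62 = 422.36 MPa
Goodman: 1/n_f = τ_a/S_se + τ_m/S_su = 138.23/359 + 422.36/1140 = 0.38503 + 0.37049 = 0.75552
n_f = 1/0.75552 = 1.324

1.32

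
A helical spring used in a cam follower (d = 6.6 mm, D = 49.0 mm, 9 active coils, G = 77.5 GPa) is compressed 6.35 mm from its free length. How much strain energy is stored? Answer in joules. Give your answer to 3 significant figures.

0.350 J

k = Gd⁴/(8D³N_a) = (77.5×10³)(6.6⁴)/(8·49.0³·9) = 17.36 N/mm
U = ½kδ² = 0.5 × 17.36 × 6.35² = 350 N·mm = 0.35 J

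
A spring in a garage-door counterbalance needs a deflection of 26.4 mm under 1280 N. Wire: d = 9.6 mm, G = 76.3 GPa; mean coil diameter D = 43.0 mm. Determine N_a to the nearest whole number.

Required rate k = F/δ = 1280/26.4 = 48.485 N/mm
N_a = Gd⁴/(8D³k) = (76.3×10³ × 9.6⁴)/(8 × 43.0³ × 48.485)
    = 6.48051e+08 / 3.08391e+07 = 21.01 → 21 coils

21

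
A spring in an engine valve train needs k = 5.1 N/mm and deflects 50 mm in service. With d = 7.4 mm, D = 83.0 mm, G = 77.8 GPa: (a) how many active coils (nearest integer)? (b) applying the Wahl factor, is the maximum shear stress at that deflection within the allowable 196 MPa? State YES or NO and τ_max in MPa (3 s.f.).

(a) 10 coils; (b) YES, τ_max = 150 MPa

N_a = Gd⁴/(8D³k) = (77.8×10³)(7.4⁴)/(8·83.0³·5.1) = 10 → N_a = 10
Actual rate k = Gd⁴/(8D³·10) = 5.1001 N/mm
Working load F = kδ = 5.1001·50 = 255.01 N
C = 83.0/7.4 = 11.2162; K_W = (4C−1)/(4C−4)+0.615/C = 1.1282
τ_max = K_W·8FD/(πd³) = 1.1282·133.01 = 150.06 MPa
τ_max ≤ 196 MPa → acceptable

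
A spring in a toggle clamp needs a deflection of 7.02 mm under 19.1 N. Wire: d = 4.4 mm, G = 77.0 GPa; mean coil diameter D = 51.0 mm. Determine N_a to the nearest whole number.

Required rate k = F/δ = 19.1/7.02 = 2.7208 N/mm
N_a = Gd⁴/(8D³k) = (77.0×10³ × 4.4⁴)/(8 × 51.0³ × 2.7208)
    = 2.88603e+07 / 2.88733e+06 = 9.996 → 10 coils

10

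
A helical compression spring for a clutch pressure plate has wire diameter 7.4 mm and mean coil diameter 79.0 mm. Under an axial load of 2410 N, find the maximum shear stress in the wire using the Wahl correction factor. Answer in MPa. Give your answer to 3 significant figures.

1360 MPa

Spring index C = D/d = 79.0/7.4 = 10.6757
K_W = (4C−1)/(4C−4) + 0.615/C = 41.703/38.703 + 0.0576 = 1.1351
τ₀ = 8FD/(πd³) = 8·2410·79.0/(π·7.4³) = 1.52312e+06/1273 = 1196.4 MPa
τ_max = K·τ₀ = 1.1351 × 1196.4 = 1358.1 MPa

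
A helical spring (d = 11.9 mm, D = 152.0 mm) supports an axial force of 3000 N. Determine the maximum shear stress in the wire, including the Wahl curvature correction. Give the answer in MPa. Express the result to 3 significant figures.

Spring index C = D/d = 152.0/11.9 = 12.7731
K_W = (4C−1)/(4C−4) + 0.615/C = 50.092/47.092 + 0.0481 = 1.1119
τ₀ = 8FD/(πd³) = 8·3000·152.0/(π·11.9³) = 3.648e+06/5294.1 = 689.07 MPa
τ_max = K·τ₀ = 1.1119 × 689.07 = 766.15 MPa

766 MPa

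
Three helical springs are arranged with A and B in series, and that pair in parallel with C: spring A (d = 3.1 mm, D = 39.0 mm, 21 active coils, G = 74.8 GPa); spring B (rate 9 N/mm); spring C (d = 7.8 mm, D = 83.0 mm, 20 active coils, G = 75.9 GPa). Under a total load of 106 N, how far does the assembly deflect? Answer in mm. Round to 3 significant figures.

k_A = Gd⁴/(8D³N_a) = (74.8×10³)(3.1⁴)/(8·39.0³·21) = 0.69318 N/mm
k_C = Gd⁴/(8D³N_a) = (75.9×10³)(7.8⁴)/(8·83.0³·20) = 3.0709 N/mm
Springs A,B series: k_AB = 1/(1/0.69318+1/9) = 0.64361 N/mm; parallel with C: k_eq = 0.64361+3.0709 = 3.7145 N/mm
δ = F/k_eq = 106/3.7145 = 28.537 mm

28.5 mm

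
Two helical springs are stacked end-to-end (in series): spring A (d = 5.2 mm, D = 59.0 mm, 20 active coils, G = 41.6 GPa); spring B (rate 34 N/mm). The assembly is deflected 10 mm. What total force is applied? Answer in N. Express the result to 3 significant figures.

9.01 N

k_A = Gd⁴/(8D³N_a) = (41.6×10³)(5.2⁴)/(8·59.0³·20) = 0.92562 N/mm
Series: 1/k_eq = 1/0.92562 + 1/34 = 1.1098; k_eq = 0.90108 N/mm
F = k_eq·δ = 0.90108·10 = 9.0108 N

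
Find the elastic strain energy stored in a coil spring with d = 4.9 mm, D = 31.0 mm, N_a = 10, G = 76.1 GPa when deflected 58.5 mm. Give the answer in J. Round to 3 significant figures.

k = Gd⁴/(8D³N_a) = (76.1×10³)(4.9⁴)/(8·31.0³·10) = 18.407 N/mm
U = ½kδ² = 0.5 × 18.407 × 58.5² = 31497 N·mm = 31.497 J

31.5 J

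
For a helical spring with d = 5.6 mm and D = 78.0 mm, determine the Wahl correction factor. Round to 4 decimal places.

C = D/d = 78.0/5.6 = 13.9286
K_W = (4C−1)/(4C−4) + 0.615/C = 54.714/51.714 + 0.0442 = 1.1022

1.1022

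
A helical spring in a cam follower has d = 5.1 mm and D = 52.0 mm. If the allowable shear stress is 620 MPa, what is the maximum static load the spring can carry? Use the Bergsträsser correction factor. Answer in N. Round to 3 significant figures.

C = D/d = 52.0/5.1 = 10.1961
K_B = (4C+2)/(4C−3) = 42.784/37.784 = 1.1323
τ_max = K·8FD/(πd³) → F_max = τ_allow·πd³/(8DK)
F_max = 620·π·5.1³/(8·52.0·1.1323) = 2.5838e+05/471.05 = 548.51 N

549 N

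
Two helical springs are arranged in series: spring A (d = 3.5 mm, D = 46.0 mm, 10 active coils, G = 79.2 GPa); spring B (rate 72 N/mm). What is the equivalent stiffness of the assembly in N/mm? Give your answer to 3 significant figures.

k_A = Gd⁴/(8D³N_a) = (79.2×10³)(3.5⁴)/(8·46.0³·10) = 1.5263 N/mm
Series: 1/k_eq = 1/1.5263 + 1/72 = 0.66908; k_eq = 1.4946 N/mm

1.49 N/mm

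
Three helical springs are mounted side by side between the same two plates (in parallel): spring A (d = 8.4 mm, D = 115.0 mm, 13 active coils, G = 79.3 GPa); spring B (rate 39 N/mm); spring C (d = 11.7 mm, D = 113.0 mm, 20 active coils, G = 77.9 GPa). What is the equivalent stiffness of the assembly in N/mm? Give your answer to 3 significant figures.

k_A = Gd⁴/(8D³N_a) = (79.3×10³)(8.4⁴)/(8·115.0³·13) = 2.4961 N/mm
k_C = Gd⁴/(8D³N_a) = (77.9×10³)(11.7⁴)/(8·113.0³·20) = 6.323 N/mm
Parallel: k_eq = 2.4961 + 39 + 6.323 = 47.819 N/mm

47.8 N/mm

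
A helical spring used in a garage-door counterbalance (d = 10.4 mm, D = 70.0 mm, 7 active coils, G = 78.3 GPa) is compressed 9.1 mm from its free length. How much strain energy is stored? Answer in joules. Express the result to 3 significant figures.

1.97 J

k = Gd⁴/(8D³N_a) = (78.3×10³)(10.4⁴)/(8·70.0³·7) = 47.688 N/mm
U = ½kδ² = 0.5 × 47.688 × 9.1² = 1974.5 N·mm = 1.9745 J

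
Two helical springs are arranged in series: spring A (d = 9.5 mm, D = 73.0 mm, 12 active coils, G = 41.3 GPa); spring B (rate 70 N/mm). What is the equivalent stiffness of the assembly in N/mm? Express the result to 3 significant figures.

k_A = Gd⁴/(8D³N_a) = (41.3×10³)(9.5⁴)/(8·73.0³·12) = 9.0075 N/mm
Series: 1/k_eq = 1/9.0075 + 1/70 = 0.1253; k_eq = 7.9806 N/mm

7.98 N/mm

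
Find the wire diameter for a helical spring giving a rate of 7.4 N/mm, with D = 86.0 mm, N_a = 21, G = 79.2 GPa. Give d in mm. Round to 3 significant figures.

d = (8D³N_a·k / G)^(1/4) = (8·86.0³·21·7.4 / (79.2×10³))^0.25
  = (9984.2)^0.25 = 9.9960 mm

10.0 mm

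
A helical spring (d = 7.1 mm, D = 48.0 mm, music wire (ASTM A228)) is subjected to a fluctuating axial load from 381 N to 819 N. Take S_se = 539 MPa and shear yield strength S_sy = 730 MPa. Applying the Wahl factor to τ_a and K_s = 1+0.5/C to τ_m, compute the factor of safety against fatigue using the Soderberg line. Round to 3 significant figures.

C = D/d = 48.0/7.1 = 6.7606; K_W = (4C−1)/(4C−4)+0.615/C = 1.2212; K_s = 1+0.5/C = 1.0740
F_a = (F_max−F_min)/2 = 219 N; F_m = (F_max+F_min)/2 = 600 N
τ_a = K_W·8F_aD/(πd³) = 1.2212 × 74.791 = 91.332 MPa
τ_m = K_s·8F_mD/(πd³) = 1.0740 × 204.91 = 220.06 MPa
Soderberg: 1/n_f = τ_a/S_se + τ_m/S_sy = 91.332/539 + 220.06/730 = 0.16945 + 0.30145 = 0.4709
n_f = 1/0.4709 = 2.124

2.12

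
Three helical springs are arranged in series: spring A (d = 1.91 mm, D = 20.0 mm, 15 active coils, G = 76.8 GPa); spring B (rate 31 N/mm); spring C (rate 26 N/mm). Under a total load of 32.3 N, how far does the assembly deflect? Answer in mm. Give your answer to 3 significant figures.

32.6 mm

k_A = Gd⁴/(8D³N_a) = (76.8×10³)(1.91⁴)/(8·20.0³·15) = 1.0647 N/mm
Series: 1/k_eq = 1/1.0647 + 1/31 + 1/26 = 1.01; k_eq = 0.99014 N/mm
δ = F/k_eq = 32.3/0.99014 = 32.622 mm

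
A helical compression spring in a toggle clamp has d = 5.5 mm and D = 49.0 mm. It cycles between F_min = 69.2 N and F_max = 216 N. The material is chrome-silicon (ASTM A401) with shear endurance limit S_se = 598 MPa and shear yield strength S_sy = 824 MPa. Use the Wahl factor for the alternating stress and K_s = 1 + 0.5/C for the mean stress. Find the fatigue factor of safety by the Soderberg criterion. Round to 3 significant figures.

C = D/d = 49.0/5.5 = 8.9091; K_W = (4C−1)/(4C−4)+0.615/C = 1.1639; K_s = 1+0.5/C = 1.0561
F_a = (F_max−F_min)/2 = 73.4 N; F_m = (F_max+F_min)/2 = 142.6 N
τ_a = K_W·8F_aD/(πd³) = 1.1639 × 55.048 = 64.068 MPa
τ_m = K_s·8F_mD/(πd³) = 1.0561 × 106.95 = 112.95 MPa
Soderberg: 1/n_f = τ_a/S_se + τ_m/S_sy = 64.068/598 + 112.95/824 = 0.10714 + 0.13707 = 0.24421
n_f = 1/0.24421 = 4.095

4.09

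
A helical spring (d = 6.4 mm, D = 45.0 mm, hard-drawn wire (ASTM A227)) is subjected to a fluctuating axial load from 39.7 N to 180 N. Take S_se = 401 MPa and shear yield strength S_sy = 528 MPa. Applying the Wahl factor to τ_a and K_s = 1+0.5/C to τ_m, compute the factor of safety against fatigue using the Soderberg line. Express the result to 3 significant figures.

C = D/d = 45.0/6.4 = 7.0312; K_W = (4C−1)/(4C−4)+0.615/C = 1.2118; K_s = 1+0.5/C = 1.0711
F_a = (F_max−F_min)/2 = 70.15 N; F_m = (F_max+F_min)/2 = 109.85 N
τ_a = K_W·8F_aD/(πd³) = 1.2118 × 30.665 = 37.16 MPa
τ_m = K_s·8F_mD/(πd³) = 1.0711 × 48.019 = 51.434 MPa
Soderberg: 1/n_f = τ_a/S_se + τ_m/S_sy = 37.16/401 + 51.434/528 = 0.09267 + 0.09741 = 0.19008
n_f = 1/0.19008 = 5.261

5.26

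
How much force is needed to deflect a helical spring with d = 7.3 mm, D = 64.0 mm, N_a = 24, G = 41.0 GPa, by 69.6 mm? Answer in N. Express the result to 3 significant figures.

161 N

k = Gd⁴/(8D³N_a) = (41.0×10³)(7.3⁴)/(8·64.0³·24) = 2.3133 N/mm
F = k·δ = 2.3133 × 69.6 = 161.01 N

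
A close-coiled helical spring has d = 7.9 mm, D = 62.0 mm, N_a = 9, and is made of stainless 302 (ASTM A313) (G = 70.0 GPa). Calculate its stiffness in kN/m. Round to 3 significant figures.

15.9 kN/m

k = Gd⁴/(8D³N_a) = (70.0×10³ × 7.9⁴) / (8 × 62.0³ × 9)
  = 2.72651e+08 / 1.71596e+07 = 15.889 N/mm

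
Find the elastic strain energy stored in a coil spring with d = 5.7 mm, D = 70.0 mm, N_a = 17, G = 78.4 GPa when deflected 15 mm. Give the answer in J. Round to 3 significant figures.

k = Gd⁴/(8D³N_a) = (78.4×10³)(5.7⁴)/(8·70.0³·17) = 1.7741 N/mm
U = ½kδ² = 0.5 × 1.7741 × 15² = 199.59 N·mm = 0.19959 J

0.200 J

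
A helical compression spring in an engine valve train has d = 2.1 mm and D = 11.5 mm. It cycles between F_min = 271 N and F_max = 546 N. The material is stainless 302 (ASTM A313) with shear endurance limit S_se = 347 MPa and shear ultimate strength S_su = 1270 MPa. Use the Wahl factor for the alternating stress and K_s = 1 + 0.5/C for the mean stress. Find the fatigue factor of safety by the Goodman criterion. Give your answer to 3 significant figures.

0.369

C = D/d = 11.5/2.1 = 5.4762; K_W = (4C−1)/(4C−4)+0.615/C = 1.2799; K_s = 1+0.5/C = 1.0913
F_a = (F_max−F_min)/2 = 137.5 N; F_m = (F_max+F_min)/2 = 408.5 N
τ_a = K_W·8F_aD/(πd³) = 1.2799 × 434.79 = 556.47 MPa
τ_m = K_s·8F_mD/(πd³) = 1.0913 × 1291.7 = 1409.7 MPa
Goodman: 1/n_f = τ_a/S_se + τ_m/S_su = 556.47/347 + 1409.7/1270 = 1.60367 + 1.10998 = 2.7136
n_f = 1/2.7136 = 0.3685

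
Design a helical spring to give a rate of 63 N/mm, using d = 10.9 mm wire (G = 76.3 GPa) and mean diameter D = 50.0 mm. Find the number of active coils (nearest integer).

17

N_a = Gd⁴/(8D³k) = (76.3×10³ × 10.9⁴)/(8 × 50.0³ × 63)
    = 1.07704e+09 / 6.3e+07 = 17.1 → 17 coils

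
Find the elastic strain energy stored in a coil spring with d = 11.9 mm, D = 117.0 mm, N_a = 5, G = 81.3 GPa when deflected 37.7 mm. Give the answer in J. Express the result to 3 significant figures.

k = Gd⁴/(8D³N_a) = (81.3×10³)(11.9⁴)/(8·117.0³·5) = 25.448 N/mm
U = ½kδ² = 0.5 × 25.448 × 37.7² = 18085 N·mm = 18.085 J

18.1 J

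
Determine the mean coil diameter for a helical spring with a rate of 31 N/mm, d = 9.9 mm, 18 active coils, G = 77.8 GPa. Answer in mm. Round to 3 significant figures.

55.1 mm

D = (Gd⁴/(8N_a·k))^(1/3) = (77.8×10³·9.9⁴/(8·18·31))^(1/3)
  = (167416)^(1/3) = 55.1144 mm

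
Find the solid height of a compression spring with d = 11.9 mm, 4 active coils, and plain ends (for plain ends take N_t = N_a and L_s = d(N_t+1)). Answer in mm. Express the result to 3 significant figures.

plain ends: N_t = N_a = 4
L_s = d·(N_t+1) = 11.9 × 5 = 59.5 mm

59.5 mm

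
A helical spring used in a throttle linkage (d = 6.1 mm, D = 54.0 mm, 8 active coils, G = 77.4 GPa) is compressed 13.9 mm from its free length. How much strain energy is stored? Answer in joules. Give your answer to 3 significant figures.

1.03 J

k = Gd⁴/(8D³N_a) = (77.4×10³)(6.1⁴)/(8·54.0³·8) = 10.634 N/mm
U = ½kδ² = 0.5 × 10.634 × 13.9² = 1027.3 N·mm = 1.0273 J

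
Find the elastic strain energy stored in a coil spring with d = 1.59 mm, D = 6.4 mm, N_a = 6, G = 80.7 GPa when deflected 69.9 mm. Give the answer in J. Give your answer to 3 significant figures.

100 J

k = Gd⁴/(8D³N_a) = (80.7×10³)(1.59⁴)/(8·6.4³·6) = 40.99 N/mm
U = ½kδ² = 0.5 × 40.99 × 69.9² = 1.0014e+05 N·mm = 100.14 J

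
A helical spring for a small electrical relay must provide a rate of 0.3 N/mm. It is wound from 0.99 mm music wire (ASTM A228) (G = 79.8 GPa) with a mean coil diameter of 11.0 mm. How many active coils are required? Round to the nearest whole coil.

24

N_a = Gd⁴/(8D³k) = (79.8×10³ × 0.99⁴)/(8 × 11.0³ × 0.3)
    = 76655.6 / 3194.4 = 24 → 24 coils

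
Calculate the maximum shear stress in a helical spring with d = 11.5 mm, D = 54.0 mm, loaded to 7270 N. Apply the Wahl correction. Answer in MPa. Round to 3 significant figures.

877 MPa

Spring index C = D/d = 54.0/11.5 = 4.6957
K_W = (4C−1)/(4C−4) + 0.615/C = 17.783/14.783 + 0.1310 = 1.3339
τ₀ = 8FD/(πd³) = 8·7270·54.0/(π·11.5³) = 3.14064e+06/4778 = 657.32 MPa
τ_max = K·τ₀ = 1.3339 × 657.32 = 876.8 MPa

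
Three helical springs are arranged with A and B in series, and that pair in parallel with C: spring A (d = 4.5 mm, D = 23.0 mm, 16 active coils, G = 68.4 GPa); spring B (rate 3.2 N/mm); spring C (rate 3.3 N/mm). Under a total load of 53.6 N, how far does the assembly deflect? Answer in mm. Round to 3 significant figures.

k_A = Gd⁴/(8D³N_a) = (68.4×10³)(4.5⁴)/(8·23.0³·16) = 18.01 N/mm
Springs A,B series: k_AB = 1/(1/18.01+1/3.2) = 2.7172 N/mm; parallel with C: k_eq = 2.7172+3.3 = 6.0172 N/mm
δ = F/k_eq = 53.6/6.0172 = 8.9078 mm

8.91 mm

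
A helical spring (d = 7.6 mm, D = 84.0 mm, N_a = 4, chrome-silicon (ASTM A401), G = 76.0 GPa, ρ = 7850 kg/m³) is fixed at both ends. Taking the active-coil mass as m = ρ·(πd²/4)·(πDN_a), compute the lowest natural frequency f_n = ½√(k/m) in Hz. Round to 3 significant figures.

94.3 Hz

k = Gd⁴/(8D³N_a) = (76.0×10³)(7.6⁴)/(8·84.0³·4) = 13.368 N/mm = 13368 N/m
Wire length L = πDN_a = π·84.0·4 = 1055.6 mm
m = ρ·(πd²/4)·L = 7850 × 45.365×10⁻⁶ m² × 1.0556 m = 0.3759 kg
f_n = ½√(k/m) = 0.5·√(13368/0.3759) = 0.5·√(35563) = 94.291 Hz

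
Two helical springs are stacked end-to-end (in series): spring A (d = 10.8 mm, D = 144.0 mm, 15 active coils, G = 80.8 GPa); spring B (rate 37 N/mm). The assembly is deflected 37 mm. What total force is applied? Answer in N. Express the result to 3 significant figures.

105 N

k_A = Gd⁴/(8D³N_a) = (80.8×10³)(10.8⁴)/(8·144.0³·15) = 3.0679 N/mm
Series: 1/k_eq = 1/3.0679 + 1/37 = 0.35299; k_eq = 2.833 N/mm
F = k_eq·δ = 2.833·37 = 104.82 N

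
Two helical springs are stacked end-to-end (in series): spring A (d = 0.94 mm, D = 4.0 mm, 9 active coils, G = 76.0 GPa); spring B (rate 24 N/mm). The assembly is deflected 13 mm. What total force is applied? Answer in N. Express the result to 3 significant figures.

109 N

k_A = Gd⁴/(8D³N_a) = (76.0×10³)(0.94⁴)/(8·4.0³·9) = 12.877 N/mm
Series: 1/k_eq = 1/12.877 + 1/24 = 0.11932; k_eq = 8.3805 N/mm
F = k_eq·δ = 8.3805·13 = 108.95 N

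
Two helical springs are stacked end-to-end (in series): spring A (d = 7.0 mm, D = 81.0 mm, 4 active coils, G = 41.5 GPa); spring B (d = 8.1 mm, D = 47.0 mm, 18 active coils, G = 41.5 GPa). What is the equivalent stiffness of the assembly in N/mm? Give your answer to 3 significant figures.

k_A = Gd⁴/(8D³N_a) = (41.5×10³)(7.0⁴)/(8·81.0³·4) = 5.8592 N/mm
k_B = Gd⁴/(8D³N_a) = (41.5×10³)(8.1⁴)/(8·47.0³·18) = 11.949 N/mm
Series: 1/k_eq = 1/5.8592 + 1/11.949 = 0.25436; k_eq = 3.9314 N/mm

3.93 N/mm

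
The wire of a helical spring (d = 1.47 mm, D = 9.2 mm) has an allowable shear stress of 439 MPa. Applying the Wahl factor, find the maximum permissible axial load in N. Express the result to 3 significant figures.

48.0 N

C = D/d = 9.2/1.47 = 6.2585
K_W = (4C−1)/(4C−4) + 0.615/C = 24.034/21.034 + 0.0983 = 1.2409
τ_max = K·8FD/(πd³) → F_max = τ_allow·πd³/(8DK)
F_max = 439·π·1.47³/(8·9.2·1.2409) = 4380.9/91.33 = 47.968 N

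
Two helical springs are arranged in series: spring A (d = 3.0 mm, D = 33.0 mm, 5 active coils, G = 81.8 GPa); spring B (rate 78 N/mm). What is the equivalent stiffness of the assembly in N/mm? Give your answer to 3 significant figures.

4.35 N/mm

k_A = Gd⁴/(8D³N_a) = (81.8×10³)(3.0⁴)/(8·33.0³·5) = 4.6093 N/mm
Series: 1/k_eq = 1/4.6093 + 1/78 = 0.22977; k_eq = 4.3521 N/mm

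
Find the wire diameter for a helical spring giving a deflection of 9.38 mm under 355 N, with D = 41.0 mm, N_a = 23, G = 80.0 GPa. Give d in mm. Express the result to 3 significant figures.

Required rate k = F/δ = 355/9.38 = 37.846 N/mm
d = (8D³N_a·k / G)^(1/4) = (8·41.0³·23·37.846 / (80.0×10³))^0.25
  = (5999.4)^0.25 = 8.8009 mm

8.80 mm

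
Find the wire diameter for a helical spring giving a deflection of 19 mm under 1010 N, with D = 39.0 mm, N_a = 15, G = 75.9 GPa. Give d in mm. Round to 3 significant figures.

8.40 mm

Required rate k = F/δ = 1010/19 = 53.158 N/mm
d = (8D³N_a·k / G)^(1/4) = (8·39.0³·15·53.158 / (75.9×10³))^0.25
  = (4985.4)^0.25 = 8.4028 mm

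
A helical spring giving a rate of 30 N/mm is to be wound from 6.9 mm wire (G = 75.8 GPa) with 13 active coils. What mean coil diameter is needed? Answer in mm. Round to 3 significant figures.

38.0 mm

D = (Gd⁴/(8N_a·k))^(1/3) = (75.8×10³·6.9⁴/(8·13·30))^(1/3)
  = (55069.5)^(1/3) = 38.0455 mm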